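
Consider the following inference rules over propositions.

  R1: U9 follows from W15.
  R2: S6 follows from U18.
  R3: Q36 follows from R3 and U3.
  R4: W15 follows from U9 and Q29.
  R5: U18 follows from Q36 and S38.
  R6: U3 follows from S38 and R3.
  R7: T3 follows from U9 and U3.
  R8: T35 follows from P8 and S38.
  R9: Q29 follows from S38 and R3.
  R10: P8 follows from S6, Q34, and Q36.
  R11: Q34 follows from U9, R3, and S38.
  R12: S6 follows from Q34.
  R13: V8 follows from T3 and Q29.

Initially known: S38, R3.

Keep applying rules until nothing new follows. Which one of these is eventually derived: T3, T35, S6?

S38 and R3 hold, so U3 follows (R6).
R3 and U3 hold, so Q36 follows (R3).
Q36 and S38 hold, so U18 follows (R5).
From U18, R2 gives S6.
T3 would need U9 and U3 (R7), but U9 is never established. T35 would need P8 and S38 (R8), but P8 is never established.

S6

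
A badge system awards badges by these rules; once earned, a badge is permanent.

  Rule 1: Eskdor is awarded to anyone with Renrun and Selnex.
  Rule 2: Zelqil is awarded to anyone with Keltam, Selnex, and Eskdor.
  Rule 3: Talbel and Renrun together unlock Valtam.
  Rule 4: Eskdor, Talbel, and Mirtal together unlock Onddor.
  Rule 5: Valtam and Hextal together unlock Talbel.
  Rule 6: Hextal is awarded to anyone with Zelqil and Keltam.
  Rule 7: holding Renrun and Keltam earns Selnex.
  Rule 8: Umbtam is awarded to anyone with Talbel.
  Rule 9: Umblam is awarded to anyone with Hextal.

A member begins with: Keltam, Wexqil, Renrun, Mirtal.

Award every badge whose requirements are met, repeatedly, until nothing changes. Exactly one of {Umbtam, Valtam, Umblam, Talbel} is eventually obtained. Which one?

Umblam

With Renrun and Keltam, Selnex is earned (Rule 7).
With Renrun and Selnex, Eskdor is earned (Rule 1).
With Keltam, Selnex, and Eskdor, Zelqil is earned (Rule 2).
With Zelqil and Keltam, Hextal is earned (Rule 6).
With Hextal, Umblam is earned (Rule 9).
Valtam would need Talbel and Renrun (Rule 3), but Talbel is never earned. Talbel would need Valtam and Hextal (Rule 5), but Valtam is never earned. Umbtam would need Talbel (Rule 8), but Talbel is never earned.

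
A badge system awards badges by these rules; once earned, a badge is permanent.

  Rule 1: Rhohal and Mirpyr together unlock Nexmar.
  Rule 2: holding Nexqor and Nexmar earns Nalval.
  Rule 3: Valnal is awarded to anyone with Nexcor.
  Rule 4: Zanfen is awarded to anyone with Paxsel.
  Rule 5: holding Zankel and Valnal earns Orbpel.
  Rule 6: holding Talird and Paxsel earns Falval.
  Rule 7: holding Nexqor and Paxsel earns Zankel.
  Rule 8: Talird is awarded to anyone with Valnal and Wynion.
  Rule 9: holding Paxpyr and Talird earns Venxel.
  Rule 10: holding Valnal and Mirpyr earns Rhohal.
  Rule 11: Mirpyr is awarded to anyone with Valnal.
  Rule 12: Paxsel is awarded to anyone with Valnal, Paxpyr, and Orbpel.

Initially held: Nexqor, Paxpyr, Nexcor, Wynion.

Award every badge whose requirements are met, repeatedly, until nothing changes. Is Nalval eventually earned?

With Nexcor, Valnal is earned (Rule 3).
With Valnal, Mirpyr is earned (Rule 11).
With Valnal and Mirpyr, Rhohal is earned (Rule 10).
With Rhohal and Mirpyr, Nexmar is earned (Rule 1).
With Nexqor and Nexmar, Nalval is earned (Rule 2).

Yes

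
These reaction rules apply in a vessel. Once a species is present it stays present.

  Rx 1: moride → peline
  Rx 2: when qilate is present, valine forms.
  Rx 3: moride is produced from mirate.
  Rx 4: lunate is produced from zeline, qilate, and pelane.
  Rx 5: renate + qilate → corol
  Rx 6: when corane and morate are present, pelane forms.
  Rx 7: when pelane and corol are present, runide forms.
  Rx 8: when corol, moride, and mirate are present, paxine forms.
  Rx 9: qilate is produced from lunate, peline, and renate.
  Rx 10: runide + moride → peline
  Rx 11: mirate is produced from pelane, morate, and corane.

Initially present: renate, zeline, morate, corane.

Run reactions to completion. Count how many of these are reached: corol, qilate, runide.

0

corol would need renate and qilate (Rx 5), but qilate never forms.
qilate would need lunate, peline, and renate (Rx 9), but lunate never forms.
runide would need pelane and corol (Rx 7), but corol never forms.
None of the 3 are reached.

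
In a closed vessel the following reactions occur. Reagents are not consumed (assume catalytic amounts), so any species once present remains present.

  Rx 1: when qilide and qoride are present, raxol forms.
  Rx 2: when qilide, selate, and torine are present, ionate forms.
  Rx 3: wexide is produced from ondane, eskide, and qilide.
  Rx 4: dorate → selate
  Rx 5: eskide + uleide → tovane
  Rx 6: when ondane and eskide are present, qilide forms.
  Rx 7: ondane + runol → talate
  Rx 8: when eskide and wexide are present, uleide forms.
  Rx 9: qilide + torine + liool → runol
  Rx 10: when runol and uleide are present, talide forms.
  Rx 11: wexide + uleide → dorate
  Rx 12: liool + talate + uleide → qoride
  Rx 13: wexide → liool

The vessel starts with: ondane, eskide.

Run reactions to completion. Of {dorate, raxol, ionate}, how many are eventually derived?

1

ondane and eskide present → qilide forms (Rx 6).
ondane, eskide, and qilide present → wexide forms (Rx 3).
eskide and wexide present → uleide forms (Rx 8).
wexide and uleide present → dorate forms (Rx 11).
dorate: reached.
raxol would need qilide and qoride (Rx 1), but qoride never forms.
ionate would need qilide, selate, and torine (Rx 2), but torine never forms.
Reached: dorate — 1 of the 3.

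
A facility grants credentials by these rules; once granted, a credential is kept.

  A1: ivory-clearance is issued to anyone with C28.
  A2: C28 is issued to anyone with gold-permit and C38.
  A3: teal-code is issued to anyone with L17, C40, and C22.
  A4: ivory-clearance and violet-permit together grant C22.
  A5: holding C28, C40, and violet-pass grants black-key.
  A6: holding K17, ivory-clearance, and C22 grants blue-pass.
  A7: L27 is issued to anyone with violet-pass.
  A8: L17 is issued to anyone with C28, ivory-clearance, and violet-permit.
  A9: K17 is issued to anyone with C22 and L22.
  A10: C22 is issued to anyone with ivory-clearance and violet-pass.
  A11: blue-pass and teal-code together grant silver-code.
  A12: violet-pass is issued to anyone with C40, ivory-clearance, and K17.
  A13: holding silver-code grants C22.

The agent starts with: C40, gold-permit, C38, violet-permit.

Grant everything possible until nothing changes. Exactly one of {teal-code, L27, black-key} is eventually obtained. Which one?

Holding gold-permit and C38 grants C28 (A2).
Holding C28 grants ivory-clearance (A1).
Holding C28, ivory-clearance, and violet-permit grants L17 (A8).
Holding ivory-clearance and violet-permit grants C22 (A4).
Holding L17, C40, and C22 grants teal-code (A3).
L27 would need violet-pass (A7), but violet-pass is never granted. black-key would need C28, C40, and violet-pass (A5), but violet-pass is never granted.

teal-code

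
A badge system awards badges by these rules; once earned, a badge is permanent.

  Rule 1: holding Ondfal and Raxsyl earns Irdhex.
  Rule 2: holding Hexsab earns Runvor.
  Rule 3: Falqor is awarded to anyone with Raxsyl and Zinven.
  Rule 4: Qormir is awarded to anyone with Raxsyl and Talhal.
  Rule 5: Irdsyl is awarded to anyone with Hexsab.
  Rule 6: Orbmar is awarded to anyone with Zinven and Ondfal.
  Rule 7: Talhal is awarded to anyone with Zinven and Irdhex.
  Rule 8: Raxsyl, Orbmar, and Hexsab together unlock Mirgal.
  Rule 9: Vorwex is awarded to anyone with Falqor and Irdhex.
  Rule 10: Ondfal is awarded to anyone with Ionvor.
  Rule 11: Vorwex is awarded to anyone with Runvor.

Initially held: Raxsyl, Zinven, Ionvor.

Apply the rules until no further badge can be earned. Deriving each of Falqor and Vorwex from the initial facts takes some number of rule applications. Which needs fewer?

Falqor

Falqor: With Raxsyl and Zinven, Falqor is earned (Rule 3). [1 rule application]
Vorwex: With Ionvor, Ondfal is earned (Rule 10). With Raxsyl and Zinven, Falqor is earned (Rule 3). With Ondfal and Raxsyl, Irdhex is earned (Rule 1). With Falqor and Irdhex, Vorwex is earned (Rule 9). [4 rule applications]
Falqor needs fewer.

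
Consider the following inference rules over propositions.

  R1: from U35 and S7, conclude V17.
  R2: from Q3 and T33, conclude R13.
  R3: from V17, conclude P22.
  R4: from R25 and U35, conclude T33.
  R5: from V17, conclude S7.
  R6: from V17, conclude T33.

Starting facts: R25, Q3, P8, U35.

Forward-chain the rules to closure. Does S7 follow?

No

S7 would need V17 (R5), but V17 is never established.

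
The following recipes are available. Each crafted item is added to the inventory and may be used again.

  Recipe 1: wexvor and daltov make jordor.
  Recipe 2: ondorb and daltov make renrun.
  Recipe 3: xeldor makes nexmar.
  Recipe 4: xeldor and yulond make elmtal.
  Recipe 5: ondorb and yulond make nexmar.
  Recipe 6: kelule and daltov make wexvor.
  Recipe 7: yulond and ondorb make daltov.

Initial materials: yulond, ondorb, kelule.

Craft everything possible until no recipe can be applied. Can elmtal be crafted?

No

elmtal would need xeldor and yulond (Recipe 4), but xeldor is never obtained.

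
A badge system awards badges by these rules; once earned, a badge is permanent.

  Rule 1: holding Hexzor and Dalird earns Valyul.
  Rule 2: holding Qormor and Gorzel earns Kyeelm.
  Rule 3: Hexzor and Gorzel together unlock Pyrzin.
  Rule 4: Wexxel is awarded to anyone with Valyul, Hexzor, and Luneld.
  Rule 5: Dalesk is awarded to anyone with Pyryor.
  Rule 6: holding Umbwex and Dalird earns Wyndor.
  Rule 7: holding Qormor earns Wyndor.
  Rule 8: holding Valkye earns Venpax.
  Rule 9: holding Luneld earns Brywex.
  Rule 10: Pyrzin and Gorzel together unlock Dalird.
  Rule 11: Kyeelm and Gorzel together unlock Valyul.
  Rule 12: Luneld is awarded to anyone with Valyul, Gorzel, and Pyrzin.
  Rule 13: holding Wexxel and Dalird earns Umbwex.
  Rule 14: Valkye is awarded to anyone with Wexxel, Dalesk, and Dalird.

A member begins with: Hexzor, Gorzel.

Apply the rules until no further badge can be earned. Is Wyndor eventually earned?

With Hexzor and Gorzel, Pyrzin is earned (Rule 3).
With Pyrzin and Gorzel, Dalird is earned (Rule 10).
With Hexzor and Dalird, Valyul is earned (Rule 1).
With Valyul, Gorzel, and Pyrzin, Luneld is earned (Rule 12).
With Valyul, Hexzor, and Luneld, Wexxel is earned (Rule 4).
With Wexxel and Dalird, Umbwex is earned (Rule 13).
With Umbwex and Dalird, Wyndor is earned (Rule 6).

Yes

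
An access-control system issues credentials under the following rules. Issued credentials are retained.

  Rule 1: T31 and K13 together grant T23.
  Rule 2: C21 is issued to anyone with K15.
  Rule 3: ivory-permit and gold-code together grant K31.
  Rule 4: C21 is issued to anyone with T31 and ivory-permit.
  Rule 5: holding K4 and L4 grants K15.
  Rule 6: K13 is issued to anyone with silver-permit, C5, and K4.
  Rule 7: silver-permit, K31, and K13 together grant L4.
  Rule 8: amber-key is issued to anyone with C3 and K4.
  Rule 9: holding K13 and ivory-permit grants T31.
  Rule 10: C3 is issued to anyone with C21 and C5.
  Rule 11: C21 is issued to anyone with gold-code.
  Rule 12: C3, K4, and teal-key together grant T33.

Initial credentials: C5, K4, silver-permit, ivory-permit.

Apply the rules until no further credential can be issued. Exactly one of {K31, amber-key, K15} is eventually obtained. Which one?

Holding silver-permit, C5, and K4 grants K13 (Rule 6).
Holding K13 and ivory-permit grants T31 (Rule 9).
Holding T31 and ivory-permit grants C21 (Rule 4).
Holding C21 and C5 grants C3 (Rule 10).
Holding C3 and K4 grants amber-key (Rule 8).
K15 would need K4 and L4 (Rule 5), but L4 is never granted. K31 would need ivory-permit and gold-code (Rule 3), but gold-code is never granted.

amber-key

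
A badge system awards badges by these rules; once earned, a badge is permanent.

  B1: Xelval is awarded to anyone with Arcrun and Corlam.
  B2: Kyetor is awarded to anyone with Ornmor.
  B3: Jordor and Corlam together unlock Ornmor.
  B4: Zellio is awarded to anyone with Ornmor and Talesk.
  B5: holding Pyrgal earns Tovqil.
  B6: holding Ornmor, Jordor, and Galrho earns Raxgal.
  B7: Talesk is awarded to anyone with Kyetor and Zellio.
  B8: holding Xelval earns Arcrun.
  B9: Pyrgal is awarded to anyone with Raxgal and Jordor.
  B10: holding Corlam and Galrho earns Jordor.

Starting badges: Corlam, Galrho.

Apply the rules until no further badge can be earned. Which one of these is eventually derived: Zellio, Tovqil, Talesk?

Tovqil

With Corlam and Galrho, Jordor is earned (B10).
With Jordor and Corlam, Ornmor is earned (B3).
With Ornmor, Jordor, and Galrho, Raxgal is earned (B6).
With Raxgal and Jordor, Pyrgal is earned (B9).
With Pyrgal, Tovqil is earned (B5).
Zellio would need Ornmor and Talesk (B4), but Talesk is never earned. Talesk would need Kyetor and Zellio (B7), but Zellio is never earned.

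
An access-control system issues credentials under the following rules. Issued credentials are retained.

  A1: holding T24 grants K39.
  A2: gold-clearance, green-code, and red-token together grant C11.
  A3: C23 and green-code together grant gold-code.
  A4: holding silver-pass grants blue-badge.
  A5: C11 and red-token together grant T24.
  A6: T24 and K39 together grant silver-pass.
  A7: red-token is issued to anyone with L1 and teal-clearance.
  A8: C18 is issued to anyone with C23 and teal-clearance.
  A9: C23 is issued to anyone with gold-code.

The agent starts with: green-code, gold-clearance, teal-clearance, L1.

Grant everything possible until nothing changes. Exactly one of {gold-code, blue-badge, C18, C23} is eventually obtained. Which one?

Holding L1 and teal-clearance grants red-token (A7).
Holding gold-clearance, green-code, and red-token grants C11 (A2).
Holding C11 and red-token grants T24 (A5).
Holding T24 grants K39 (A1).
Holding T24 and K39 grants silver-pass (A6).
Holding silver-pass grants blue-badge (A4).
C23 would need gold-code (A9), but gold-code is never granted. C18 would need C23 and teal-clearance (A8), but C23 is never granted. gold-code would need C23 and green-code (A3), but C23 is never granted.

blue-badge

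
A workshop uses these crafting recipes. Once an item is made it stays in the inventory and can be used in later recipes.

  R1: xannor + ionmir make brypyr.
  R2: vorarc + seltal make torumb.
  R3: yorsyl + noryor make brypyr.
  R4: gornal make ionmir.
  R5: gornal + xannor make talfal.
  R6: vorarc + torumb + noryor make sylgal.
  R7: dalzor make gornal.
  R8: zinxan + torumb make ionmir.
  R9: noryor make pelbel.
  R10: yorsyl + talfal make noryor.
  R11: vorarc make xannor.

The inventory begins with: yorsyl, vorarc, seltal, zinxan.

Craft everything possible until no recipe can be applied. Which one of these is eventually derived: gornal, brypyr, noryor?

Using R2, vorarc and seltal make torumb.
Using R11, vorarc makes xannor.
Using R8, zinxan and torumb make ionmir.
Using R1, xannor and ionmir make brypyr.
noryor would need yorsyl and talfal (R10), but talfal is never obtained. gornal would need dalzor (R7), but dalzor is never obtained.

brypyr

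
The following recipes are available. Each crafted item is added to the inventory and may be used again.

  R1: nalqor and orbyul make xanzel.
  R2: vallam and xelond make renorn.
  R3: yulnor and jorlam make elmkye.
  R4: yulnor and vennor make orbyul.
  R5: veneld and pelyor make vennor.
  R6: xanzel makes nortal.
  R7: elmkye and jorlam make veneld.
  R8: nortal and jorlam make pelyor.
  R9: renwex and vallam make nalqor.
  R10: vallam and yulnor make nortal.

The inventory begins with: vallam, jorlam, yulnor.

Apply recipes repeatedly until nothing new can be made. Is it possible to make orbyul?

Yes

yulnor and jorlam → elmkye (R3).
Using R10, vallam and yulnor make nortal.
nortal and jorlam → pelyor (R8).
Using R7, elmkye and jorlam make veneld.
veneld and pelyor → vennor (R5).
yulnor and vennor → orbyul (R4).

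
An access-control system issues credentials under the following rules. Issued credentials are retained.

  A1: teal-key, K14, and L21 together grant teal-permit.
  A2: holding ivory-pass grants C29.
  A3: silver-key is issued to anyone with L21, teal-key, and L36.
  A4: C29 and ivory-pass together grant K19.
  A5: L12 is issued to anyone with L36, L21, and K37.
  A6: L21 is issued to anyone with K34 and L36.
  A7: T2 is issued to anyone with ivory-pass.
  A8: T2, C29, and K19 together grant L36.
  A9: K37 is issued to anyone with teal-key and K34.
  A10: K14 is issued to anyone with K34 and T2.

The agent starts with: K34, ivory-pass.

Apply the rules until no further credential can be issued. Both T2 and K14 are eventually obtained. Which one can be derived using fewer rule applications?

T2: Holding ivory-pass grants T2 (A7). [1 rule application]
K14: Holding ivory-pass grants T2 (A7). Holding K34 and T2 grants K14 (A10). [2 rule applications]
T2 needs fewer.

T2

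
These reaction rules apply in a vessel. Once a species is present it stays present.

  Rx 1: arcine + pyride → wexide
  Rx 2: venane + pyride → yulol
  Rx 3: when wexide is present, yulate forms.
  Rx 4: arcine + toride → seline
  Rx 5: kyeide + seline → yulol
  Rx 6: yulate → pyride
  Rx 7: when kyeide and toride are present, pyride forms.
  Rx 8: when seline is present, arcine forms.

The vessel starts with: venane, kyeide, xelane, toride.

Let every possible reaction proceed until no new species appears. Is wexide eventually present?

No

wexide would need arcine and pyride (Rx 1), but arcine never forms.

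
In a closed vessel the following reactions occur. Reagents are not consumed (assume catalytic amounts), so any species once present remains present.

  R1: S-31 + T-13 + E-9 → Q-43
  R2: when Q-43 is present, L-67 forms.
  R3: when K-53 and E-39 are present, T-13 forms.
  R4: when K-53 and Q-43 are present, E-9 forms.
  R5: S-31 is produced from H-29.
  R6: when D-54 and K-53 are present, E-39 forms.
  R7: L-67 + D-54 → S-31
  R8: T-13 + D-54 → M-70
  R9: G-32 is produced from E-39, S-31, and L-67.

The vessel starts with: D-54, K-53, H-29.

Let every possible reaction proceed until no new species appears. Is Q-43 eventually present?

Q-43 would need S-31, T-13, and E-9 (R1), but E-9 never forms.

No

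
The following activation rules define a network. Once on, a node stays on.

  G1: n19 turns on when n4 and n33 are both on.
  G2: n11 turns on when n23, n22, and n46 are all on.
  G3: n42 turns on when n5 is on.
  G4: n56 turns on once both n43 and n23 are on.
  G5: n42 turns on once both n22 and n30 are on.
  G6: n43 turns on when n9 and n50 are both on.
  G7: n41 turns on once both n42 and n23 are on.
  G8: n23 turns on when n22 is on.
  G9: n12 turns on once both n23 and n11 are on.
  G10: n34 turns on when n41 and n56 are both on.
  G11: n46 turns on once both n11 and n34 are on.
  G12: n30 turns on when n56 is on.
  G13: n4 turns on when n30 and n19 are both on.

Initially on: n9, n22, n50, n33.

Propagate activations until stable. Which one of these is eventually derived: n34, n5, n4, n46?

n34

n22 is on, so n23 turns on (G8).
n9 and n50 are on, so n43 turns on (G6).
n43 and n23 are on, so n56 turns on (G4).
n56 is on, so n30 turns on (G12).
n22 and n30 are on, so n42 turns on (G5).
n42 and n23 are on, so n41 turns on (G7).
G10: n41 and n56 on → n34 on.
n4 would need n30 and n19 (G13), but n19 never turns on. n46 would need n11 and n34 (G11), but n11 never turns on. No rule produces n5, and it is not given.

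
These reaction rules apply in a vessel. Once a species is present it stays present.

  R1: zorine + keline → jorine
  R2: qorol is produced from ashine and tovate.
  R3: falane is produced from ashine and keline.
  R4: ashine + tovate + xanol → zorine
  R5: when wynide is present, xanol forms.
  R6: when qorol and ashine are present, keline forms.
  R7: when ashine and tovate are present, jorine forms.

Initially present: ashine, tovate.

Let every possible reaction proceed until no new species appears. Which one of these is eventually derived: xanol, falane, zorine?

falane

ashine and tovate present → qorol forms (R2).
qorol and ashine present → keline forms (R6).
ashine and keline present → falane forms (R3).
xanol would need wynide (R5), but wynide never forms. zorine would need ashine, tovate, and xanol (R4), but xanol never forms.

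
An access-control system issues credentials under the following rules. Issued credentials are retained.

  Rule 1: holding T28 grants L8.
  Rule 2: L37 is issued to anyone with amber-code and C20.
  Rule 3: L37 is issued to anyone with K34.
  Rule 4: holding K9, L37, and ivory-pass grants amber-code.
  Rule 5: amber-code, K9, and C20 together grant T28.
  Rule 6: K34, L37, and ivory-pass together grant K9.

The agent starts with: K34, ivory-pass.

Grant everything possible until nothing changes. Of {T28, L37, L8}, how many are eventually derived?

Holding K34 grants L37 (Rule 3).
T28 would need amber-code, K9, and C20 (Rule 5), but C20 is never granted.
L37: reached.
L8 would need T28 (Rule 1), but T28 is never granted.
Reached: L37 — 1 of the 3.

1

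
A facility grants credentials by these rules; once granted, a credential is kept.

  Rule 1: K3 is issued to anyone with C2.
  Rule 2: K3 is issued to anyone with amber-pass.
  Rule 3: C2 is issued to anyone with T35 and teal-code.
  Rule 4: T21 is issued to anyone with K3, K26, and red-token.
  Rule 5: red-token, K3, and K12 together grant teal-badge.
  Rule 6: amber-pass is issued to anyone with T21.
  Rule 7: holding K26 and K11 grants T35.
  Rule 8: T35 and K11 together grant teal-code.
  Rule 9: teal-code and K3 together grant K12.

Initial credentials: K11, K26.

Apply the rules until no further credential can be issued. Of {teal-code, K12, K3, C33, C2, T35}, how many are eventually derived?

5

Holding K26 and K11 grants T35 (Rule 7).
Holding T35 and K11 grants teal-code (Rule 8).
Holding T35 and teal-code grants C2 (Rule 3).
Holding C2 grants K3 (Rule 1).
Holding teal-code and K3 grants K12 (Rule 9).
teal-code: reached.
K12: reached.
K3: reached.
No rule produces C33, and it is not given.
C2: reached.
T35: reached.
Reached: teal-code, K12, K3, C2, and T35 — 5 of the 6.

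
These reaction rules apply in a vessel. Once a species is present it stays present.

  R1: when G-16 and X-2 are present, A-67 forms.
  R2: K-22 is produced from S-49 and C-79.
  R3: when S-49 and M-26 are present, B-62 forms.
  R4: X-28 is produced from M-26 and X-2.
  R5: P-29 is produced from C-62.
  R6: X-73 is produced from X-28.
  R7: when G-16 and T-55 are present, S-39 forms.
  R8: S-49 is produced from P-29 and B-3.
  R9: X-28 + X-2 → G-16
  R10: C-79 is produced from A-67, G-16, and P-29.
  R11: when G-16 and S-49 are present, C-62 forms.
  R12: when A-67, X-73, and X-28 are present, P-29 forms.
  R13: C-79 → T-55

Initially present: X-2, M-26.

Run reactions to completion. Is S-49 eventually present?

No

S-49 would need P-29 and B-3 (R8), but B-3 never forms.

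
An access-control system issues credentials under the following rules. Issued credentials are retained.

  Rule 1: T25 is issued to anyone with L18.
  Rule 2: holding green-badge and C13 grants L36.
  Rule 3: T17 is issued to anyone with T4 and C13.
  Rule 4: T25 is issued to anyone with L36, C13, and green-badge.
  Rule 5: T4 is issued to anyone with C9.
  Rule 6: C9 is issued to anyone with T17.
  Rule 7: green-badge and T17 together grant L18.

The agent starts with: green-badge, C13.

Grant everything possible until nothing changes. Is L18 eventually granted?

L18 would need green-badge and T17 (Rule 7), but T17 is never granted.

No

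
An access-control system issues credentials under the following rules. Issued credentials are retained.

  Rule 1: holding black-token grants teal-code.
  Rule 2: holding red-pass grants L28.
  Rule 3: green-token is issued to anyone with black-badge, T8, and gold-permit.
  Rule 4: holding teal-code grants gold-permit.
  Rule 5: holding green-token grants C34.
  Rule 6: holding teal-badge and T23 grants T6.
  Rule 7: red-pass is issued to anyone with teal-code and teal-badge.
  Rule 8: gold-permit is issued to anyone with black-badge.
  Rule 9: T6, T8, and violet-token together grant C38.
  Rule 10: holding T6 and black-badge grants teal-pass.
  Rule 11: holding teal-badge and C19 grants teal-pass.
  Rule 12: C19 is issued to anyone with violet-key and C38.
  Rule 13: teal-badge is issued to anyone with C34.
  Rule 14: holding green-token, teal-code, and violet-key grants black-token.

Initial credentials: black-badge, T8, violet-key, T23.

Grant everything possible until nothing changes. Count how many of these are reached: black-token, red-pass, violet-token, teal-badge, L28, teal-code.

Holding black-badge grants gold-permit (Rule 8).
Holding black-badge, T8, and gold-permit grants green-token (Rule 3).
Holding green-token grants C34 (Rule 5).
Holding C34 grants teal-badge (Rule 13).
black-token would need green-token, teal-code, and violet-key (Rule 14), but teal-code is never granted.
red-pass would need teal-code and teal-badge (Rule 7), but teal-code is never granted.
No rule produces violet-token, and it is not given.
teal-badge: reached.
L28 would need red-pass (Rule 2), but red-pass is never granted.
teal-code would need black-token (Rule 1), but black-token is never granted.
Reached: teal-badge — 1 of the 6.

1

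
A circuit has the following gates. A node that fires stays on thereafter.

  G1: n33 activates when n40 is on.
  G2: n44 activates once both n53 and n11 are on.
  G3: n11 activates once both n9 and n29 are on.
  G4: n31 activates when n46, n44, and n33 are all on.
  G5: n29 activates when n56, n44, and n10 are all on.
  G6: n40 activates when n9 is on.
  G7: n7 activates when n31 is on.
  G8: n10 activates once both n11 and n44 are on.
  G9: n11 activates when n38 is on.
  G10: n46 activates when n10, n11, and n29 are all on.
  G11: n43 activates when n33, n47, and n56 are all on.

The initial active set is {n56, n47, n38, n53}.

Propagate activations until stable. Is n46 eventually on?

Yes

n38 is on, so n11 activates (G9).
n53 and n11 are on, so n44 activates (G2).
n11 and n44 are on, so n10 activates (G8).
G5: n56, n44, and n10 on → n29 on.
G10: n10, n11, and n29 on → n46 on.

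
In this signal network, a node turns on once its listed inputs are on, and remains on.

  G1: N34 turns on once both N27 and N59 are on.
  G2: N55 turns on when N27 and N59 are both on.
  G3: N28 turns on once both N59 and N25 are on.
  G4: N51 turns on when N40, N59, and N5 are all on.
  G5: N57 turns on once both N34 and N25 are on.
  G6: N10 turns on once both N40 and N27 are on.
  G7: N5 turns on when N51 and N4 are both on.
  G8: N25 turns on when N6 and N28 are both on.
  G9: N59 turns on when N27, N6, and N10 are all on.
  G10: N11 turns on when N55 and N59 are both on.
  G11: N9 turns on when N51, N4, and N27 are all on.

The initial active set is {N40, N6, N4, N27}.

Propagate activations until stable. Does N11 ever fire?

N40 and N27 are on, so N10 turns on (G6).
G9: N27, N6, and N10 on → N59 on.
N27 and N59 are on, so N55 turns on (G2).
N55 and N59 are on, so N11 turns on (G10).

Yes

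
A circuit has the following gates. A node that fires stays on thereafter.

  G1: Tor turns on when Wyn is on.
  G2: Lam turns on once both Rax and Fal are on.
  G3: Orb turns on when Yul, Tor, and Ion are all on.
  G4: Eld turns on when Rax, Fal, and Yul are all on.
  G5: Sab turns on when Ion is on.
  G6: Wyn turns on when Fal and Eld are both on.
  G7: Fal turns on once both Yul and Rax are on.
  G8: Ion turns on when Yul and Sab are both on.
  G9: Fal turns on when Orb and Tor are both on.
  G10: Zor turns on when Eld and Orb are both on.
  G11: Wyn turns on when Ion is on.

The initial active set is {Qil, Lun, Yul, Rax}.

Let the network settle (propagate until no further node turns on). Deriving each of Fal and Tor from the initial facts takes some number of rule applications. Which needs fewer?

Fal

Fal: Yul and Rax are on, so Fal turns on (G7). [1 rule application]
Tor: G7: Yul and Rax on → Fal on. Rax, Fal, and Yul are on, so Eld turns on (G4). Fal and Eld are on, so Wyn turns on (G6). G1: Wyn on → Tor on. [4 rule applications]
Fal needs fewer.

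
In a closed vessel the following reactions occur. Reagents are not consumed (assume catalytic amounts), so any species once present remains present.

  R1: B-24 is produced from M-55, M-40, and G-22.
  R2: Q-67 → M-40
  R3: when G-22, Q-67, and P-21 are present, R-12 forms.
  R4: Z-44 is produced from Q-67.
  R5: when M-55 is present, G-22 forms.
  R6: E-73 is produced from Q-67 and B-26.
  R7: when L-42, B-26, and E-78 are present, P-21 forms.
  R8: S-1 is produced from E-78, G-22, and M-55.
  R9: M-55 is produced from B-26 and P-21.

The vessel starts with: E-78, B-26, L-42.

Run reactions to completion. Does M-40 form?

No

M-40 would need Q-67 (R2), but Q-67 never forms.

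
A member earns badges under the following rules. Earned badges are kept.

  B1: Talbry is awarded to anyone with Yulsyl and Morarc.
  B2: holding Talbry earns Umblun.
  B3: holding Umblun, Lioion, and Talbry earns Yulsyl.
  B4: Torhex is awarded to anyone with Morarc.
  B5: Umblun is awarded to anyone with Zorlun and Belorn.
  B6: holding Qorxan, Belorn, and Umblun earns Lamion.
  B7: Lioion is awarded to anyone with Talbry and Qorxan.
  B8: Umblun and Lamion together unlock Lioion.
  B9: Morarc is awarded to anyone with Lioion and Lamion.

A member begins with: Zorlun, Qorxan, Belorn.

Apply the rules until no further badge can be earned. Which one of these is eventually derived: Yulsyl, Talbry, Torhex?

Torhex

With Zorlun and Belorn, Umblun is earned (B5).
With Qorxan, Belorn, and Umblun, Lamion is earned (B6).
With Umblun and Lamion, Lioion is earned (B8).
With Lioion and Lamion, Morarc is earned (B9).
With Morarc, Torhex is earned (B4).
Talbry would need Yulsyl and Morarc (B1), but Yulsyl is never earned. Yulsyl would need Umblun, Lioion, and Talbry (B3), but Talbry is never earned.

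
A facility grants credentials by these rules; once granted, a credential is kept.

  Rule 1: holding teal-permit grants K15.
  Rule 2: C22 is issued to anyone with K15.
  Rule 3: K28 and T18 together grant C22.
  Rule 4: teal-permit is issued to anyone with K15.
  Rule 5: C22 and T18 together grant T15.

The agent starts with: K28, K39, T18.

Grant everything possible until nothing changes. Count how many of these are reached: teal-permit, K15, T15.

Holding K28 and T18 grants C22 (Rule 3).
Holding C22 and T18 grants T15 (Rule 5).
teal-permit would need K15 (Rule 4), but K15 is never granted.
K15 would need teal-permit (Rule 1), but teal-permit is never granted.
T15: reached.
Reached: T15 — 1 of the 3.

1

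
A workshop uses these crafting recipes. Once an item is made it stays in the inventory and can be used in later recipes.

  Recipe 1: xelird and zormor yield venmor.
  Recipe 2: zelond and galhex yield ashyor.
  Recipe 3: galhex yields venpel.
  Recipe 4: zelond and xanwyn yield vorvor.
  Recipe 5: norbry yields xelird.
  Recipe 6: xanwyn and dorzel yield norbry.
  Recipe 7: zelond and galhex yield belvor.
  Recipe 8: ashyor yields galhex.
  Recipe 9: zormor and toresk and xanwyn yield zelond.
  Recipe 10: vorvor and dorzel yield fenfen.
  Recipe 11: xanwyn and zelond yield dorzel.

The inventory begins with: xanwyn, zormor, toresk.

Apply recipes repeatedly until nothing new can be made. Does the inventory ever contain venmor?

zormor and toresk and xanwyn → zelond (Recipe 9).
Using Recipe 11, xanwyn and zelond make dorzel.
xanwyn and dorzel → norbry (Recipe 6).
norbry → xelird (Recipe 5).
xelird and zormor → venmor (Recipe 1).

Yes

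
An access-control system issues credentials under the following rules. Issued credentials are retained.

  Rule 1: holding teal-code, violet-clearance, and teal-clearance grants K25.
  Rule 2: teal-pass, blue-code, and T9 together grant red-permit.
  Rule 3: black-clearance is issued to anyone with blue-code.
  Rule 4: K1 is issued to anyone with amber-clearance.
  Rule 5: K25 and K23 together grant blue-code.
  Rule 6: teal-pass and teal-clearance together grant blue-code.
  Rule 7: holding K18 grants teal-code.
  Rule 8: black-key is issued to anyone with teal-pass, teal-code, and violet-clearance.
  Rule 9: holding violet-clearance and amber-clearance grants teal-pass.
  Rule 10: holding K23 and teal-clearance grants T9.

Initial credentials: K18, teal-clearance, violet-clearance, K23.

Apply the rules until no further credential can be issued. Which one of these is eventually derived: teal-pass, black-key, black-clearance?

Holding K18 grants teal-code (Rule 7).
Holding teal-code, violet-clearance, and teal-clearance grants K25 (Rule 1).
Holding K25 and K23 grants blue-code (Rule 5).
Holding blue-code grants black-clearance (Rule 3).
black-key would need teal-pass, teal-code, and violet-clearance (Rule 8), but teal-pass is never granted. teal-pass would need violet-clearance and amber-clearance (Rule 9), but amber-clearance is never granted.

black-clearance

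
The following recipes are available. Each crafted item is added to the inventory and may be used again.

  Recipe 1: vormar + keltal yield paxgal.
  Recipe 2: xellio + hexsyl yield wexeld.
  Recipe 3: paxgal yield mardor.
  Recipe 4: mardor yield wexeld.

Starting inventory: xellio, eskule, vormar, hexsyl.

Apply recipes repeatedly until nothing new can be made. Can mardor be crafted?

mardor would need paxgal (Recipe 3), but paxgal is never obtained.

No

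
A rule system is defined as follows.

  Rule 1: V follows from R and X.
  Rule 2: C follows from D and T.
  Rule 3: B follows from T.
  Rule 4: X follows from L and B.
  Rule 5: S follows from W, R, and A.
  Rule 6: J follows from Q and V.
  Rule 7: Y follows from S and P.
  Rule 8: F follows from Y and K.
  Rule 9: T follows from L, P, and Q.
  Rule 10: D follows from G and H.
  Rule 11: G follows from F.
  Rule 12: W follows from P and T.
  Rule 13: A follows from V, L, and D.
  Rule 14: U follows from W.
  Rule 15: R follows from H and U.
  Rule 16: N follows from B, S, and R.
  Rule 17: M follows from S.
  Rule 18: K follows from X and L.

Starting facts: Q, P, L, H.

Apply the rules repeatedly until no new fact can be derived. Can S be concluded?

S would need W, R, and A (Rule 5), but A is never established.

No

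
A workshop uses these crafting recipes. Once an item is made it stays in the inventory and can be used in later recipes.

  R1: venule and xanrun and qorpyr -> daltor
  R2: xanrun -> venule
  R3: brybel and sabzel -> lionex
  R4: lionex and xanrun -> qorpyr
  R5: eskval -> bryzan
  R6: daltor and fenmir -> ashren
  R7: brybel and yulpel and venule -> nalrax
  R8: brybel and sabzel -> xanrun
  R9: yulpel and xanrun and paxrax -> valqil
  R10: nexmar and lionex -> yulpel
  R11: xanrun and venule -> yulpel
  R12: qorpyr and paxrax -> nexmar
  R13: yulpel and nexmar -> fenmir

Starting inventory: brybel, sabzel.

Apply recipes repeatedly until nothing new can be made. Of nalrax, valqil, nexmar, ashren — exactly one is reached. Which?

Using R8, brybel and sabzel make xanrun.
Using R2, xanrun makes venule.
xanrun and venule -> yulpel (R11).
Using R7, brybel, yulpel, and venule make nalrax.
valqil would need yulpel, xanrun, and paxrax (R9), but paxrax is never obtained. ashren would need daltor and fenmir (R6), but fenmir is never obtained. nexmar would need qorpyr and paxrax (R12), but paxrax is never obtained.

nalrax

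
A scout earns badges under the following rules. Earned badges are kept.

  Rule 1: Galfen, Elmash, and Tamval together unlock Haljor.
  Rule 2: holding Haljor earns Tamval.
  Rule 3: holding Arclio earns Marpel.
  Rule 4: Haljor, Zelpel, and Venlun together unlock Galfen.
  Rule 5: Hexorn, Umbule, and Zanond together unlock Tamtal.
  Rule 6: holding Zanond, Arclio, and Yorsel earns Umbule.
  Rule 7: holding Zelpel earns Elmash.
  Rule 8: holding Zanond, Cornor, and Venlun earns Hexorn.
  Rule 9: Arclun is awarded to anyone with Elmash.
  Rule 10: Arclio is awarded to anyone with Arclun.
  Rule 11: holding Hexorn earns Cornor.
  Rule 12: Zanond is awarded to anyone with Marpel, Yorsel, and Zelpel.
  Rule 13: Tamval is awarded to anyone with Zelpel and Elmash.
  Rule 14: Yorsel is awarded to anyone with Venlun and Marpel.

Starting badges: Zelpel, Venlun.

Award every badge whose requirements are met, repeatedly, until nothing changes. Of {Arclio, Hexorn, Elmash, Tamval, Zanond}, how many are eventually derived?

4

With Zelpel, Elmash is earned (Rule 7).
With Zelpel and Elmash, Tamval is earned (Rule 13).
With Elmash, Arclun is earned (Rule 9).
With Arclun, Arclio is earned (Rule 10).
With Arclio, Marpel is earned (Rule 3).
With Venlun and Marpel, Yorsel is earned (Rule 14).
With Marpel, Yorsel, and Zelpel, Zanond is earned (Rule 12).
Arclio: reached.
Hexorn would need Zanond, Cornor, and Venlun (Rule 8), but Cornor is never earned.
Elmash: reached.
Tamval: reached.
Zanond: reached.
Reached: Arclio, Elmash, Tamval, and Zanond — 4 of the 5.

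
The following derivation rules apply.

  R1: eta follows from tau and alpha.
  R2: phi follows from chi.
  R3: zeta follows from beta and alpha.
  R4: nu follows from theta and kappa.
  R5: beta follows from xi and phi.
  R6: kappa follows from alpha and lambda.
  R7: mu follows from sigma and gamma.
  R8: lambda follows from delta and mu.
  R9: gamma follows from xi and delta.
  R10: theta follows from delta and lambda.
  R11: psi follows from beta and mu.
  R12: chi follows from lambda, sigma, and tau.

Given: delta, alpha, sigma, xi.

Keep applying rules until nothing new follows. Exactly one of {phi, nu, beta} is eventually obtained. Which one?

nu

From xi and delta, R9 gives gamma.
From sigma and gamma, R7 gives mu.
delta and mu hold, so lambda follows (R8).
delta and lambda hold, so theta follows (R10).
alpha and lambda hold, so kappa follows (R6).
theta and kappa hold, so nu follows (R4).
beta would need xi and phi (R5), but phi is never established. phi would need chi (R2), but chi is never established.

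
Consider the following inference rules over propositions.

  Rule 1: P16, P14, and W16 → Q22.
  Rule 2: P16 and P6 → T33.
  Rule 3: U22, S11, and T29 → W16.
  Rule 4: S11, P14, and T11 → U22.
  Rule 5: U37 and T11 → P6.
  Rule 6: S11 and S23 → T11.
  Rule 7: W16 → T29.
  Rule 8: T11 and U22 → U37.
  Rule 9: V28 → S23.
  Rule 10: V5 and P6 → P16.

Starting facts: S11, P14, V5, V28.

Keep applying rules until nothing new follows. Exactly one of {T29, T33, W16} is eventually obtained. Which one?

T33

V28 holds, so S23 follows (Rule 9).
From S11 and S23, Rule 6 gives T11.
From S11, P14, and T11, Rule 4 gives U22.
From T11 and U22, Rule 8 gives U37.
From U37 and T11, Rule 5 gives P6.
V5 and P6 hold, so P16 follows (Rule 10).
P16 and P6 hold, so T33 follows (Rule 2).
W16 would need U22, S11, and T29 (Rule 3), but T29 is never established. T29 would need W16 (Rule 7), but W16 is never established.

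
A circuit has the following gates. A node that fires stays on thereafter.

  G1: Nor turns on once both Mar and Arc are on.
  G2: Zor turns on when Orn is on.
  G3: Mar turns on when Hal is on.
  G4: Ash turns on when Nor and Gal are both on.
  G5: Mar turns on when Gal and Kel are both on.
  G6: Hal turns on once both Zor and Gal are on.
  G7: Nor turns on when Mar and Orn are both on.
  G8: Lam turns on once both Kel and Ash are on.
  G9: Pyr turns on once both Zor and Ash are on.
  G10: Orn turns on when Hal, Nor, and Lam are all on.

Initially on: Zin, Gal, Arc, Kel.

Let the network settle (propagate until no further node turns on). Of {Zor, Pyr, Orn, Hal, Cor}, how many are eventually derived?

Zor would need Orn (G2), but Orn never turns on.
Pyr would need Zor and Ash (G9), but Zor never turns on.
Orn would need Hal, Nor, and Lam (G10), but Hal never turns on.
Hal would need Zor and Gal (G6), but Zor never turns on.
No rule produces Cor, and it is not given.
None of the 5 are reached.

0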